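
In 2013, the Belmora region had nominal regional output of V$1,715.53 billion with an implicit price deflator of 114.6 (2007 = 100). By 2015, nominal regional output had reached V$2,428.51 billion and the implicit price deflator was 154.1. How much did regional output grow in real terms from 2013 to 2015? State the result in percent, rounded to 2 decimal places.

5.27%

Deflate each year: 2013 → 1715.53/1.146 = 1496.97; 2015 → 2428.51/1.541 = 1575.93.
So real regional output changed by 1575.93/1496.97 − 1 = 0.0527, i.e. 5.27%.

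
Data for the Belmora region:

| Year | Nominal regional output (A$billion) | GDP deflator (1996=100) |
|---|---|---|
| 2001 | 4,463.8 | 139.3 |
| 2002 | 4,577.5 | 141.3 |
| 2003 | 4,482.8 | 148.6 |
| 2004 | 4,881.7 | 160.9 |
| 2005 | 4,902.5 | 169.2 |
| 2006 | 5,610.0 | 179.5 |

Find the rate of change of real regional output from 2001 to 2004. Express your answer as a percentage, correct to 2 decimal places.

-5.32%

Real regional output 2001 = 4463.8/1.393 = 3204.45.
Real regional output 2004 = 4881.7/1.609 = 3034.00.
Change = 3034.00/3204.45 − 1 = -0.0532.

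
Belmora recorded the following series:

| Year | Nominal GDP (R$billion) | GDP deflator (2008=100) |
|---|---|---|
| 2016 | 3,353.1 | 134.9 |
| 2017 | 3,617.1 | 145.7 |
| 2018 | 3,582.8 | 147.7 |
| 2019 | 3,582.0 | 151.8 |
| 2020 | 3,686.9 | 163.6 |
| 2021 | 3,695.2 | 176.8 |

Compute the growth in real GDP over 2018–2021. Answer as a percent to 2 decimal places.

Real GDP 2018 = 3582.8/1.477 = 2425.73.
Real GDP 2021 = 3695.2/1.768 = 2090.05.
Change = 2090.05/2425.73 − 1 = -0.1384.

-13.84%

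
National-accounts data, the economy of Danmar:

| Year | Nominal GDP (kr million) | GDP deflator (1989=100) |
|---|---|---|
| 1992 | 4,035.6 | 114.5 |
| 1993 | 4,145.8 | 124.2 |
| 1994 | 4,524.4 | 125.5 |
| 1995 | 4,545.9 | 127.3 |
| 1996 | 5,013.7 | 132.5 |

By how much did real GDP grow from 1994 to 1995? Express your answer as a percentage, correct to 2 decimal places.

-0.95%

Real GDP 1994 = 4524.4/1.255 = 3605.10.
Real GDP 1995 = 4545.9/1.273 = 3571.01.
Change = 3571.01/3605.10 − 1 = -0.0095.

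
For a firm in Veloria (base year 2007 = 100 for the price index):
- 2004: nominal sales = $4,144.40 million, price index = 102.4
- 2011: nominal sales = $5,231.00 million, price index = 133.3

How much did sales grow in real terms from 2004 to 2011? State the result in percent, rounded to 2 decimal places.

-3.04%

Real sales 2004 = 4144.40 / 1.024 = 4047.27.
Real sales 2011 = 5231.00 / 1.333 = 3924.23.
Real growth = 3924.23 / 4047.27 − 1 = -0.0304.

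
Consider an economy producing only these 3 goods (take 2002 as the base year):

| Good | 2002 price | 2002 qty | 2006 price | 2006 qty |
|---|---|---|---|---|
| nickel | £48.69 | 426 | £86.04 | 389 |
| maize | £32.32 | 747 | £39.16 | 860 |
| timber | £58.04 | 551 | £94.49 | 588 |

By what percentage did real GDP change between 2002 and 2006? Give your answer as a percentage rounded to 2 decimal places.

Real GDP 2002 = Nominal GDP 2002 = 48.69·426 + 32.32·747 + 58.04·551 = 76865.02.
Real GDP 2006 (at 2002 prices) = 48.69·389 + 32.32·860 + 58.04·588 = 80863.13.
Real growth = 80863.13/76865.02 − 1 = 0.0520.

5.20%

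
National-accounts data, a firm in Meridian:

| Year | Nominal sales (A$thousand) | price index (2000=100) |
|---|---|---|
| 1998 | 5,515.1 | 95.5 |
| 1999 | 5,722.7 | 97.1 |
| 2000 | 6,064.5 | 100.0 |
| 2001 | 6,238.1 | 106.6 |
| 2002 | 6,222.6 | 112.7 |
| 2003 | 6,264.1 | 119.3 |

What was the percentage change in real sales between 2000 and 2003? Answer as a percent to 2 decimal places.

Real sales 2000 = 6064.5/1.000 = 6064.50.
Real sales 2003 = 6264.1/1.193 = 5250.71.
Change = 5250.71/6064.50 − 1 = -0.1342.

-13.42%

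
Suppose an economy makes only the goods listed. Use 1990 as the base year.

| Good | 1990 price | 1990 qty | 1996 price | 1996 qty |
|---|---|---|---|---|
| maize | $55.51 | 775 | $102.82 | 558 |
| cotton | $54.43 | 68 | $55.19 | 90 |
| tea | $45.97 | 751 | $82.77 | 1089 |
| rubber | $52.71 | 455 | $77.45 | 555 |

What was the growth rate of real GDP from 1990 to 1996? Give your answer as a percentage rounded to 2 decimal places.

Real GDP 1990 = Nominal GDP 1990 = 55.51·775 + 54.43·68 + 45.97·751 + 52.71·455 = 105228.01.
Real GDP 1996 (at 1990 prices) = 55.51·558 + 54.43·90 + 45.97·1089 + 52.71·555 = 115188.66.
Real growth = 115188.66/105228.01 − 1 = 0.0947.

9.47%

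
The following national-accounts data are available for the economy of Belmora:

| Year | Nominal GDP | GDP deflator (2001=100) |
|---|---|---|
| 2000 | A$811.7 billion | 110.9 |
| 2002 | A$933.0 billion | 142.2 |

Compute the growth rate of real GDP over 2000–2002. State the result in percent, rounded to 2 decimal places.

Deflate each year: 2000 → 811.7/1.109 = 731.92; 2002 → 933.0/1.422 = 656.12.
So real GDP changed by 656.12/731.92 − 1 = -0.1036, i.e. -10.36%.

-10.36%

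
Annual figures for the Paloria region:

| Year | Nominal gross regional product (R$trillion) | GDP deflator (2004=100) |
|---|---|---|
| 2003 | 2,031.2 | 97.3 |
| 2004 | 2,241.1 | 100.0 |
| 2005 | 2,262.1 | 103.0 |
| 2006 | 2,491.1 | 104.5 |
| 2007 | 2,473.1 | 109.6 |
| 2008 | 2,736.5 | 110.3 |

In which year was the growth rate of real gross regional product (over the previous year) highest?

2008

2004: real = 2241.1/1.000 = 2241.10; growth vs 2003 (2087.56) = 7.35%.
2005: real = 2262.1/1.030 = 2196.21; growth vs 2004 (2241.10) = -2.00%.
2006: real = 2491.1/1.045 = 2383.83; growth vs 2005 (2196.21) = 8.54%.
2007: real = 2473.1/1.096 = 2256.48; growth vs 2006 (2383.83) = -5.34%.
2008: real = 2736.5/1.103 = 2480.96; growth vs 2007 (2256.48) = 9.95%.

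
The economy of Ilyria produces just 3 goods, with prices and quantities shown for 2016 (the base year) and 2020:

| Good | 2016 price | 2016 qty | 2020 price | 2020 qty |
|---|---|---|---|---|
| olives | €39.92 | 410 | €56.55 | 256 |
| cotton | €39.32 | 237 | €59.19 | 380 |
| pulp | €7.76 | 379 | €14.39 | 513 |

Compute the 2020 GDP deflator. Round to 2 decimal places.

Nominal GDP 2020 = 56.55·256 + 59.19·380 + 14.39·513 = 44351.07.
Real GDP 2020 (at 2016 prices) = 39.92·256 + 39.32·380 + 7.76·513 = 29142.00.
Deflator = Nominal/Real × 100 = 44351.07/29142.00 × 100 = 152.190.

152.19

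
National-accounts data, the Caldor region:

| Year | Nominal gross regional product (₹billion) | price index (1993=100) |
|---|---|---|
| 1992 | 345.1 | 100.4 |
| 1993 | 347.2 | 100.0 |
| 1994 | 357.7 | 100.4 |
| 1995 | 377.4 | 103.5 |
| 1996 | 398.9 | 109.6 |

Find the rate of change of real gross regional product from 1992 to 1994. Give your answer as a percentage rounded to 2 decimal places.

Real gross regional product 1992 = 345.1/1.004 = 343.73.
Real gross regional product 1994 = 357.7/1.004 = 356.27.
Change = 356.27/343.73 − 1 = 0.0365.

3.65%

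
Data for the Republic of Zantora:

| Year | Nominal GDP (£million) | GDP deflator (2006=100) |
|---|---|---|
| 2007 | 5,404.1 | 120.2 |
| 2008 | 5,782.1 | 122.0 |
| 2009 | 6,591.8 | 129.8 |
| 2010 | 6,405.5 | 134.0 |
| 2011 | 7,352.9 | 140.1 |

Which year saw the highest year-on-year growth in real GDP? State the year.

2011

2008: real = 5782.1/1.220 = 4739.43; growth vs 2007 (4495.92) = 5.42%.
2009: real = 6591.8/1.298 = 5078.43; growth vs 2008 (4739.43) = 7.15%.
2010: real = 6405.5/1.340 = 4780.22; growth vs 2009 (5078.43) = -5.87%.
2011: real = 7352.9/1.401 = 5248.32; growth vs 2010 (4780.22) = 9.79%.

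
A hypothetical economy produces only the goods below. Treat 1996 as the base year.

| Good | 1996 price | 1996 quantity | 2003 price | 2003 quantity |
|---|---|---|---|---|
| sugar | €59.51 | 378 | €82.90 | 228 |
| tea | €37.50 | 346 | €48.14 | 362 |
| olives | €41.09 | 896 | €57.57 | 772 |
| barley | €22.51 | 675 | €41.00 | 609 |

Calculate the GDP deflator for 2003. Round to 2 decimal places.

145.70

Nominal GDP 2003 = 82.90·228 + 48.14·362 + 57.57·772 + 41.00·609 = 105740.92.
Real GDP 2003 (at 1996 prices) = 59.51·228 + 37.50·362 + 41.09·772 + 22.51·609 = 72573.35.
Deflator = Nominal/Real × 100 = 105740.92/72573.35 × 100 = 145.702.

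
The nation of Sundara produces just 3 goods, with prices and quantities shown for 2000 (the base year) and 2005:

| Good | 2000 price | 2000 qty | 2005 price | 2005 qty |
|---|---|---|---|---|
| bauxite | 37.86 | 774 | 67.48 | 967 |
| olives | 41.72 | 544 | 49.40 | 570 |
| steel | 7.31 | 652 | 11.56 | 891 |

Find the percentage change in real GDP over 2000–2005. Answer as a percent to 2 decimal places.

17.86%

Real GDP 2000 = Nominal GDP 2000 = 37.86·774 + 41.72·544 + 7.31·652 = 56765.44.
Real GDP 2005 (at 2000 prices) = 37.86·967 + 41.72·570 + 7.31·891 = 66904.23.
Real growth = 66904.23/56765.44 − 1 = 0.1786.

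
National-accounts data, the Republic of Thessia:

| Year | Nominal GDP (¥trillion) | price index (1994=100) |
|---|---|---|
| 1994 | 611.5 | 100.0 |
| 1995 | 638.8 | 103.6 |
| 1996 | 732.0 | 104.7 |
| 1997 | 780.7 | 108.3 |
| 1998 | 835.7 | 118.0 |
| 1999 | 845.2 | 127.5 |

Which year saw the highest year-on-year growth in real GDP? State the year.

1996

1995: real = 638.8/1.036 = 616.60; growth vs 1994 (611.50) = 0.83%.
1996: real = 732.0/1.047 = 699.14; growth vs 1995 (616.60) = 13.39%.
1997: real = 780.7/1.083 = 720.87; growth vs 1996 (699.14) = 3.11%.
1998: real = 835.7/1.180 = 708.22; growth vs 1997 (720.87) = -1.75%.
1999: real = 845.2/1.275 = 662.90; growth vs 1998 (708.22) = -6.40%.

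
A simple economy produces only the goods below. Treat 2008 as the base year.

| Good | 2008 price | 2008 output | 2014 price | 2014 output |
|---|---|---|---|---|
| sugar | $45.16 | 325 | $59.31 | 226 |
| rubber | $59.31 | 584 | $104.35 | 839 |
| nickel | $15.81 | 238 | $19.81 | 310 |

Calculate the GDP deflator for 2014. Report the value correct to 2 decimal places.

Nominal GDP 2014 = 59.31·226 + 104.35·839 + 19.81·310 = 107094.81.
Real GDP 2014 (at 2008 prices) = 45.16·226 + 59.31·839 + 15.81·310 = 64868.35.
Deflator = Nominal/Real × 100 = 107094.81/64868.35 × 100 = 165.096.

165.10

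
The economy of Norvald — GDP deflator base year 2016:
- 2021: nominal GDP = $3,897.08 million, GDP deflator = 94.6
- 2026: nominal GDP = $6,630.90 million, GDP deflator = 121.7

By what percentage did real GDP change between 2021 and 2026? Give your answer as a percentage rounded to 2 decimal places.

32.26%

Real GDP 2021 = 3897.08 / 0.946 = 4119.53.
Real GDP 2026 = 6630.90 / 1.217 = 5448.56.
Real growth = 5448.56 / 4119.53 − 1 = 0.3226.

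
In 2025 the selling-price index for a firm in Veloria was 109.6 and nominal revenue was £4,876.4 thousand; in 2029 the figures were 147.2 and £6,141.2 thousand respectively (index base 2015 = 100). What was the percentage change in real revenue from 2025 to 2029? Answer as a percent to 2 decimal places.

Real revenue 2025 = 4876.4 / 1.096 = 4449.27.
Real revenue 2029 = 6141.2 / 1.472 = 4172.01.
Real growth = 4172.01 / 4449.27 − 1 = -0.0623.

-6.23%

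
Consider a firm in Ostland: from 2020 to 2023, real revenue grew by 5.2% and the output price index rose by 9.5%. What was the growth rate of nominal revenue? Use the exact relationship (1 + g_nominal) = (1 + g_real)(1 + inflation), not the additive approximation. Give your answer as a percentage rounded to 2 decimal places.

15.19%

(1 + g_nom) = (1 + g_real)(1 + π) = 1.0520 × 1.0950 = 1.15194.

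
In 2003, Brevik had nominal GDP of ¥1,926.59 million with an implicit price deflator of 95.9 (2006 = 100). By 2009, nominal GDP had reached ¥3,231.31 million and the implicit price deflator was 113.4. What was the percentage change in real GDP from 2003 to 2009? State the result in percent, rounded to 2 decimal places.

Real GDP 2003 = 1926.59 / 0.959 = 2008.96.
Real GDP 2009 = 3231.31 / 1.134 = 2849.48.
Real growth = 2849.48 / 2008.96 − 1 = 0.4184.

41.84%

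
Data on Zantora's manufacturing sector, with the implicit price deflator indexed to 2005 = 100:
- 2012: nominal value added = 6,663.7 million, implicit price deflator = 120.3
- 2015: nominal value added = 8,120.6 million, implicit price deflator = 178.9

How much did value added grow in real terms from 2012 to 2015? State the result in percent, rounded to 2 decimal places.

-18.05%

Deflate each year: 2012 → 6663.7/1.203 = 5539.24; 2015 → 8120.6/1.789 = 4539.18.
So real value added changed by 4539.18/5539.24 − 1 = -0.1805, i.e. -18.05%.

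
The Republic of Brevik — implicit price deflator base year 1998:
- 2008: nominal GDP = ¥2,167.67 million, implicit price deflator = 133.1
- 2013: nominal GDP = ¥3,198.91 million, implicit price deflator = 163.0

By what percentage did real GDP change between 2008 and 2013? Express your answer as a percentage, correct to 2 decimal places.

Deflate each year: 2008 → 2167.67/1.331 = 1628.60; 2013 → 3198.91/1.630 = 1962.52.
So real GDP changed by 1962.52/1628.60 − 1 = 0.2050, i.e. 20.50%.

20.50%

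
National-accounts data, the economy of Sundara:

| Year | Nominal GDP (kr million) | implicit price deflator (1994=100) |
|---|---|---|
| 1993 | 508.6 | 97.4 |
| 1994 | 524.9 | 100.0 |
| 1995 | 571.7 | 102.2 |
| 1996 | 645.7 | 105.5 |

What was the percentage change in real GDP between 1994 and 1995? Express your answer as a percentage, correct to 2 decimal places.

6.57%

Real GDP 1994 = 524.9/1.000 = 524.90.
Real GDP 1995 = 571.7/1.022 = 559.39.
Change = 559.39/524.90 − 1 = 0.0657.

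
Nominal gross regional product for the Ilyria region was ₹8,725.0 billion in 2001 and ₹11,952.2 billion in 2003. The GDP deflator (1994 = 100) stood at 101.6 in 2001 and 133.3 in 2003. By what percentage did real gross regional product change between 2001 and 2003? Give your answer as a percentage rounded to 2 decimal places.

Real gross regional product 2001 = 8725.0 / 1.016 = 8587.60.
Real gross regional product 2003 = 11952.2 / 1.333 = 8966.39.
Real growth = 8966.39 / 8587.60 − 1 = 0.0441.

4.41%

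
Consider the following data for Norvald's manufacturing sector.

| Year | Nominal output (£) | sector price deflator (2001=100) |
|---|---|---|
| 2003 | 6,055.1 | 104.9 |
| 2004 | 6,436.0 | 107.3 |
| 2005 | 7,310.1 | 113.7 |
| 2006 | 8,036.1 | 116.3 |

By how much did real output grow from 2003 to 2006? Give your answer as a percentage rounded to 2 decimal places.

Real output 2003 = 6055.1/1.049 = 5772.26.
Real output 2006 = 8036.1/1.163 = 6909.80.
Change = 6909.80/5772.26 − 1 = 0.1971.

19.71%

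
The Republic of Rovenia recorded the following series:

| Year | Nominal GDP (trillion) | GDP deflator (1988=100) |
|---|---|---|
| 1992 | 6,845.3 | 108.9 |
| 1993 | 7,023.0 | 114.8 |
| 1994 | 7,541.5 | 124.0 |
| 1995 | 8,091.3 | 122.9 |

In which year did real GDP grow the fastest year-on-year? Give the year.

1995

1993: real = 7023.0/1.148 = 6117.60; growth vs 1992 (6285.86) = -2.68%.
1994: real = 7541.5/1.240 = 6081.85; growth vs 1993 (6117.60) = -0.58%.
1995: real = 8091.3/1.229 = 6583.65; growth vs 1994 (6081.85) = 8.25%.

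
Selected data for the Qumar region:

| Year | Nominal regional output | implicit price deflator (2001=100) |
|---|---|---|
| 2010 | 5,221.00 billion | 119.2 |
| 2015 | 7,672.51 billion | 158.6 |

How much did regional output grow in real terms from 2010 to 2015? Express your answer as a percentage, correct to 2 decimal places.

Deflate each year: 2010 → 5221.00/1.192 = 4380.03; 2015 → 7672.51/1.586 = 4837.65.
So real regional output changed by 4837.65/4380.03 − 1 = 0.1045, i.e. 10.45%.

10.45%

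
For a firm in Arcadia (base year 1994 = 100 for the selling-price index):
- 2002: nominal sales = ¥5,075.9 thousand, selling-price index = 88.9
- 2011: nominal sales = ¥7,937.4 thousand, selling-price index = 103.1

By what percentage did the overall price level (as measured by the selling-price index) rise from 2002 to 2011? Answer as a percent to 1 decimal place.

Price-level change = 103.1 / 88.9 − 1 = 0.1597.

16.0%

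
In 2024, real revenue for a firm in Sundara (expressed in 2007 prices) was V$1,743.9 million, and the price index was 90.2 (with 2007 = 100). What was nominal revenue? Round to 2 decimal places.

V$1,573.00 million

Nominal revenue = Real × (price index/100) = 1743.9 × 0.902 = 1573.00.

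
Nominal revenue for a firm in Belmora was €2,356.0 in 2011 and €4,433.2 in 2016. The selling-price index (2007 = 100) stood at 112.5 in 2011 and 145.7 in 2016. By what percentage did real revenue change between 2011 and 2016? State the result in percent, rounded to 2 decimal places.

Real revenue 2011 = 2356.0 / 1.125 = 2094.22.
Real revenue 2016 = 4433.2 / 1.457 = 3042.69.
Real growth = 3042.69 / 2094.22 − 1 = 0.4529.

45.29%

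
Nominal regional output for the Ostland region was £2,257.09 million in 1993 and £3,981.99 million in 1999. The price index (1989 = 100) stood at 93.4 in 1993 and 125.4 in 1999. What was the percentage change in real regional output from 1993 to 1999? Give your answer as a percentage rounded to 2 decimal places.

Real regional output 1993 = 2257.09 / 0.934 = 2416.58.
Real regional output 1999 = 3981.99 / 1.254 = 3175.43.
Real growth = 3175.43 / 2416.58 − 1 = 0.3140.

31.40%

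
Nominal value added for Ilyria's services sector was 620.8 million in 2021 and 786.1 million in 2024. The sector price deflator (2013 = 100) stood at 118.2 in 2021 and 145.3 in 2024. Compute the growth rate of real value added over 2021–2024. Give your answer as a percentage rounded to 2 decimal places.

Deflate each year: 2021 → 620.8/1.182 = 525.21; 2024 → 786.1/1.453 = 541.02.
So real value added changed by 541.02/525.21 − 1 = 0.0301, i.e. 3.01%.

3.01%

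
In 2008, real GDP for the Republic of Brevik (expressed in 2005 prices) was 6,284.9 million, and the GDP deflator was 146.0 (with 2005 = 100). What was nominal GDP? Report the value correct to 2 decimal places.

9,175.95 million

Nominal GDP = Real × (GDP deflator/100) = 6284.9 × 1.460 = 9175.95.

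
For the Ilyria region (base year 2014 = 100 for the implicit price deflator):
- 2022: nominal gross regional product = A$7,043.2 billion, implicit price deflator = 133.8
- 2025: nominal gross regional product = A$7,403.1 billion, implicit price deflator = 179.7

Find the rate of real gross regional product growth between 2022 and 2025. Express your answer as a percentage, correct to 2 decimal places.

Deflate each year: 2022 → 7043.2/1.338 = 5263.98; 2025 → 7403.1/1.797 = 4119.70.
So real gross regional product changed by 4119.70/5263.98 − 1 = -0.2174, i.e. -21.74%.

-21.74%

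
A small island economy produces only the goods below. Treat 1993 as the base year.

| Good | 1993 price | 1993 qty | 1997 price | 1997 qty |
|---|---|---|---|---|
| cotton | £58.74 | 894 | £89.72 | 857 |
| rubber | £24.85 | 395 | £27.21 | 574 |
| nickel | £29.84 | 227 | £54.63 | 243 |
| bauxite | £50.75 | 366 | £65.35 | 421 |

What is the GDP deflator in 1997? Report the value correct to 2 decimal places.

Nominal GDP 1997 = 89.72·857 + 27.21·574 + 54.63·243 + 65.35·421 = 133296.02.
Real GDP 1997 (at 1993 prices) = 58.74·857 + 24.85·574 + 29.84·243 + 50.75·421 = 93220.95.
Deflator = Nominal/Real × 100 = 133296.02/93220.95 × 100 = 142.989.

142.99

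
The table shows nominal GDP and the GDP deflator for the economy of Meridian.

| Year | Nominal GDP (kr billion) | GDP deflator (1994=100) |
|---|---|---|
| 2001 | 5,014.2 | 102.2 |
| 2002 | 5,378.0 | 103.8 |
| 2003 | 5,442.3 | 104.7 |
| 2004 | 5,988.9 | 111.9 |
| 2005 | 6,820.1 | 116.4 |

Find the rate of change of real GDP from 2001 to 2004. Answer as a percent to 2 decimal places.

9.09%

Real GDP 2001 = 5014.2/1.022 = 4906.26.
Real GDP 2004 = 5988.9/1.119 = 5352.01.
Change = 5352.01/4906.26 − 1 = 0.0909.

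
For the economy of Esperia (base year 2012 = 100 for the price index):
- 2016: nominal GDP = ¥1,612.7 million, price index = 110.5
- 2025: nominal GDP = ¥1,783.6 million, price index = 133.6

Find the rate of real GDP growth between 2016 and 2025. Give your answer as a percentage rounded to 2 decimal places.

Deflate each year: 2016 → 1612.7/1.105 = 1459.46; 2025 → 1783.6/1.336 = 1335.03.
So real GDP changed by 1335.03/1459.46 − 1 = -0.0853, i.e. -8.53%.

-8.53%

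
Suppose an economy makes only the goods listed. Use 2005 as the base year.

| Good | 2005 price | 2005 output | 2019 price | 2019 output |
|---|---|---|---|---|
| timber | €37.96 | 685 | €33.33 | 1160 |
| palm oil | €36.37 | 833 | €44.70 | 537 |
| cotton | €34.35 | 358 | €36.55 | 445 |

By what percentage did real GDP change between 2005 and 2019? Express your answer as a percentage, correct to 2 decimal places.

Real GDP 2005 = Nominal GDP 2005 = 37.96·685 + 36.37·833 + 34.35·358 = 68596.11.
Real GDP 2019 (at 2005 prices) = 37.96·1160 + 36.37·537 + 34.35·445 = 78850.04.
Real growth = 78850.04/68596.11 − 1 = 0.1495.

14.95%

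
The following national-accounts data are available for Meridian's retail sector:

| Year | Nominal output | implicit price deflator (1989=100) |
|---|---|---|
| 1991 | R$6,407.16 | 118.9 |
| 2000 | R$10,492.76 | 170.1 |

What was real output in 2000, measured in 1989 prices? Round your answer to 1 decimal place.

Real output = Nominal / (implicit price deflator/100) = 10492.76 / 1.701 = 6168.58.

R$6,168.6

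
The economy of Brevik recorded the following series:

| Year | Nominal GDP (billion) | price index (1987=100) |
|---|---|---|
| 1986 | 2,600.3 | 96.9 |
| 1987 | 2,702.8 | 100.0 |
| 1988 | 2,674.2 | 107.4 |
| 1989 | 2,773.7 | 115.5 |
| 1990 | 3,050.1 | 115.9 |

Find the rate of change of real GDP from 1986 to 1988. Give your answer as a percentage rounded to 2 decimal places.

Real GDP 1986 = 2600.3/0.969 = 2683.49.
Real GDP 1988 = 2674.2/1.074 = 2489.94.
Change = 2489.94/2683.49 − 1 = -0.0721.

-7.21%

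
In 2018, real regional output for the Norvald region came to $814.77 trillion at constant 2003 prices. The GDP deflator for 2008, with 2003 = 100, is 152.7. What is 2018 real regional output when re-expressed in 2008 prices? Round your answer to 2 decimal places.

Real regional output in 2008 prices = Real regional output in 2003 prices × (P_2008/P_2003) = 814.77 × 1.527 = 1244.15.

$1,244.15 trillion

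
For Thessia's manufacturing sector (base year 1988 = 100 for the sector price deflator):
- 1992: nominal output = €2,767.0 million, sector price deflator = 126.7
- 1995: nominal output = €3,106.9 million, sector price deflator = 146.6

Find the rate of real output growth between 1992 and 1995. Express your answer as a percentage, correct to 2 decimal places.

Real output 1992 = 2767.0 / 1.267 = 2183.90.
Real output 1995 = 3106.9 / 1.466 = 2119.30.
Real growth = 2119.30 / 2183.90 − 1 = -0.0296.

-2.96%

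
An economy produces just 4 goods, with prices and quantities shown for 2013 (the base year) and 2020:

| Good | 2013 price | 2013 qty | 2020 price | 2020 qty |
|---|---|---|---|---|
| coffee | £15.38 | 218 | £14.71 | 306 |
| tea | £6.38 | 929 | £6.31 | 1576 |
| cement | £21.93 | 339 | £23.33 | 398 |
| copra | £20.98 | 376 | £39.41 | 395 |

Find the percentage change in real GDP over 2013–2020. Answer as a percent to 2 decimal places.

29.16%

Real GDP 2013 = Nominal GDP 2013 = 15.38·218 + 6.38·929 + 21.93·339 + 20.98·376 = 24602.61.
Real GDP 2020 (at 2013 prices) = 15.38·306 + 6.38·1576 + 21.93·398 + 20.98·395 = 31776.40.
Real growth = 31776.40/24602.61 − 1 = 0.2916.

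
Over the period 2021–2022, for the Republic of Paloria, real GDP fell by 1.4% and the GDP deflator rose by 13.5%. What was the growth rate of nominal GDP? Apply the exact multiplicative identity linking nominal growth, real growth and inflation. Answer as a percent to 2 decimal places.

11.91%

(1 + g_nom) = (1 + g_real)(1 + π) = 0.9860 × 1.1350 = 1.11911.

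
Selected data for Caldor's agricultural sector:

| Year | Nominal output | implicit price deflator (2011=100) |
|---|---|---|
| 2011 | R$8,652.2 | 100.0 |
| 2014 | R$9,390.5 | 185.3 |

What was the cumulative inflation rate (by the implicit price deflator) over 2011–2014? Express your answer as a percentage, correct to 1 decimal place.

Price-level change = 185.3 / 100.0 − 1 = 0.8530.

85.3%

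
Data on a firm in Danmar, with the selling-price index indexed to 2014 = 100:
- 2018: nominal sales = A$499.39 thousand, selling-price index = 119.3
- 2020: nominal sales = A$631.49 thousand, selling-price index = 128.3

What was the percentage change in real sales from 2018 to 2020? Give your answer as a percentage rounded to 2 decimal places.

17.58%

Deflate each year: 2018 → 499.39/1.193 = 418.60; 2020 → 631.49/1.283 = 492.20.
So real sales changed by 492.20/418.60 − 1 = 0.1758, i.e. 17.58%.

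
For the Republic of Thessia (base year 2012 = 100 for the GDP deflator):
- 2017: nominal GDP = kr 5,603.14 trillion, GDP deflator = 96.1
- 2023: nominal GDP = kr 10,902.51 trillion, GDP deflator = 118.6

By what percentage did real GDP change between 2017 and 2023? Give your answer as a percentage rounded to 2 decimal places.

57.66%

Deflate each year: 2017 → 5603.14/0.961 = 5830.53; 2023 → 10902.51/1.186 = 9192.67.
So real GDP changed by 9192.67/5830.53 − 1 = 0.5766, i.e. 57.66%.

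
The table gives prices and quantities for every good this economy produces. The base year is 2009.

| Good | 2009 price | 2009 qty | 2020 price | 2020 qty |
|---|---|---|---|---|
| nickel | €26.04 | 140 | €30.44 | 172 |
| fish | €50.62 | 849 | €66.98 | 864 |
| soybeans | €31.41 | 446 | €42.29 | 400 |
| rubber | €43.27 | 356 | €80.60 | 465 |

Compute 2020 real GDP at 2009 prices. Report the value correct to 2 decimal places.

Real GDP 2020 = Σ (p_2009 × q_2020) = 26.04·172 + 50.62·864 + 31.41·400 + 43.27·465 = 80899.11.

€80899.11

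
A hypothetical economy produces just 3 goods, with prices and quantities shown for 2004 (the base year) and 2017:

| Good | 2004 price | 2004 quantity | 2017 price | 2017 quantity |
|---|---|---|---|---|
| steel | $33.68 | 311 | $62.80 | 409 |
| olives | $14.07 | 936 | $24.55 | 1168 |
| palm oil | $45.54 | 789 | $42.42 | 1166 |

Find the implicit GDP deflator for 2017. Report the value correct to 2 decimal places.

124.62

Nominal GDP 2017 = 62.80·409 + 24.55·1168 + 42.42·1166 = 103821.32.
Real GDP 2017 (at 2004 prices) = 33.68·409 + 14.07·1168 + 45.54·1166 = 83308.52.
Deflator = Nominal/Real × 100 = 103821.32/83308.52 × 100 = 124.623.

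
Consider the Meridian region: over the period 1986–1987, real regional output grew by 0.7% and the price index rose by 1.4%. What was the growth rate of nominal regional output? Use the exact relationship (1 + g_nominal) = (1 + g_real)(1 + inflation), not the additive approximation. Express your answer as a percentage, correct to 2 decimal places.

(1 + g_nom) = (1 + g_real)(1 + π) = 1.0070 × 1.0140 = 1.02110.

2.11%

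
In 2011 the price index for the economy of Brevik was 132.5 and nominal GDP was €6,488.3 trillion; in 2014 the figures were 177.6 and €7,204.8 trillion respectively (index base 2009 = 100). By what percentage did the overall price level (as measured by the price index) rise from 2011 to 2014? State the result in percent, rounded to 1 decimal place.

Price-level change = 177.6 / 132.5 − 1 = 0.3404.

34.0%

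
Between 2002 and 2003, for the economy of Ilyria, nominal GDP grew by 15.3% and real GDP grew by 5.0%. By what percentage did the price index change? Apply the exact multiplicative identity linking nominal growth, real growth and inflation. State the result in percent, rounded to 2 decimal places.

9.81%

(1 + g_nom) = (1 + g_real)(1 + π), so π = 1.1530 / 1.0500 − 1 = 0.09810.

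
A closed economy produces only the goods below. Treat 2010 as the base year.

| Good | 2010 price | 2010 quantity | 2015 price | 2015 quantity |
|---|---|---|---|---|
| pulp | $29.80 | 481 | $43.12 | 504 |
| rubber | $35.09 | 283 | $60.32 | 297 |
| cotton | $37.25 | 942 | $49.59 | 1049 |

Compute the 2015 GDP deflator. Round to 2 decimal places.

142.08

Nominal GDP 2015 = 43.12·504 + 60.32·297 + 49.59·1049 = 91667.43.
Real GDP 2015 (at 2010 prices) = 29.80·504 + 35.09·297 + 37.25·1049 = 64516.18.
Deflator = Nominal/Real × 100 = 91667.43/64516.18 × 100 = 142.084.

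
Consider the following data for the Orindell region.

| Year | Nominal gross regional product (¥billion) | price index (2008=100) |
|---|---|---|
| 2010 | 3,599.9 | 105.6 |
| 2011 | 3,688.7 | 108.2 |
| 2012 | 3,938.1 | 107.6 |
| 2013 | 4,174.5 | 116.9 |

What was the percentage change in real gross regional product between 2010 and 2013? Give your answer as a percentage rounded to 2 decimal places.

Real gross regional product 2010 = 3599.9/1.056 = 3409.00.
Real gross regional product 2013 = 4174.5/1.169 = 3571.00.
Change = 3571.00/3409.00 − 1 = 0.0475.

4.75%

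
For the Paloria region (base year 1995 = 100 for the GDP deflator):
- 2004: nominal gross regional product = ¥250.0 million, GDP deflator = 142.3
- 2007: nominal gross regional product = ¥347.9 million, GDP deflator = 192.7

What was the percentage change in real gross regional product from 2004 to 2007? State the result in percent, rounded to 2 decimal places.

Deflate each year: 2004 → 250.0/1.423 = 175.69; 2007 → 347.9/1.927 = 180.54.
So real gross regional product changed by 180.54/175.69 − 1 = 0.0276, i.e. 2.76%.

2.76%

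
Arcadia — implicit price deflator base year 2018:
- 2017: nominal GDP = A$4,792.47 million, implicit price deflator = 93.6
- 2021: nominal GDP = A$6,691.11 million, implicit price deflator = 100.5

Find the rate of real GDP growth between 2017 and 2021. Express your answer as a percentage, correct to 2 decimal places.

Deflate each year: 2017 → 4792.47/0.936 = 5120.16; 2021 → 6691.11/1.005 = 6657.82.
So real GDP changed by 6657.82/5120.16 − 1 = 0.3003, i.e. 30.03%.

30.03%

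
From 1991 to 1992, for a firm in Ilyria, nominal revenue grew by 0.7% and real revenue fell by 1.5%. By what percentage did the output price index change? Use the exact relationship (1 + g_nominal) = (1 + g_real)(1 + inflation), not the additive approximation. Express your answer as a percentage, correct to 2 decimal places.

2.23%

(1 + g_nom) = (1 + g_real)(1 + π), so π = 1.0070 / 0.9850 − 1 = 0.02234.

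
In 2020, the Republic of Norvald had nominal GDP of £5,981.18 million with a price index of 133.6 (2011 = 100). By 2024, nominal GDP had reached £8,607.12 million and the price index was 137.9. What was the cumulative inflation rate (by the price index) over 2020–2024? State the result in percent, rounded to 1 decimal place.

3.2%

Price-level change = 137.9 / 133.6 − 1 = 0.0322.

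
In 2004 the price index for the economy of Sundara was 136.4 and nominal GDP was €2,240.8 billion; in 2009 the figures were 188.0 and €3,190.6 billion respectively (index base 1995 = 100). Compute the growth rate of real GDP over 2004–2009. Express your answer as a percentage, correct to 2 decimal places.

Real GDP 2004 = 2240.8 / 1.364 = 1642.82.
Real GDP 2009 = 3190.6 / 1.880 = 1697.13.
Real growth = 1697.13 / 1642.82 − 1 = 0.0331.

3.31%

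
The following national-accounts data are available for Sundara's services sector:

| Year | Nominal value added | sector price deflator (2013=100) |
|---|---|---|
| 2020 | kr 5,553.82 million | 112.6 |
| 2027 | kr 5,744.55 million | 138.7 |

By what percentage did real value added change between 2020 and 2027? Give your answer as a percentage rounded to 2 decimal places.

Deflate each year: 2020 → 5553.82/1.126 = 4932.34; 2027 → 5744.55/1.387 = 4141.71.
So real value added changed by 4141.71/4932.34 − 1 = -0.1603, i.e. -16.03%.

-16.03%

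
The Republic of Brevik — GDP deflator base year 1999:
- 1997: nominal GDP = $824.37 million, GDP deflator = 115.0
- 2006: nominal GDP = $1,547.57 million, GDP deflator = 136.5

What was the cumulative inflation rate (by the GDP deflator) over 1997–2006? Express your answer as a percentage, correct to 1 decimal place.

18.7%

Price-level change = 136.5 / 115.0 − 1 = 0.1870.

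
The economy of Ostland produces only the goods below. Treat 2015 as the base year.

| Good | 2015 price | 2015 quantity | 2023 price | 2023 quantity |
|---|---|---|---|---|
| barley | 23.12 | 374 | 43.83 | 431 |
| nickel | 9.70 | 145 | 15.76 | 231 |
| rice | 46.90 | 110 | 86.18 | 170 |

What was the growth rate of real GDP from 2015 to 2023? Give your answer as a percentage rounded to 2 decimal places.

32.64%

Real GDP 2015 = Nominal GDP 2015 = 23.12·374 + 9.70·145 + 46.90·110 = 15212.38.
Real GDP 2023 (at 2015 prices) = 23.12·431 + 9.70·231 + 46.90·170 = 20178.42.
Real growth = 20178.42/15212.38 − 1 = 0.3264.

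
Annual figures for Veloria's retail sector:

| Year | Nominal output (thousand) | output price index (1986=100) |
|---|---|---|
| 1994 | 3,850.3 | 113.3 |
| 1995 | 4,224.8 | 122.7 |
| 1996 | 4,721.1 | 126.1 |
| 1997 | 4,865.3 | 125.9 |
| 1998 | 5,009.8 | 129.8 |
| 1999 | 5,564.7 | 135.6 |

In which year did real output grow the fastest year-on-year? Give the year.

1995: real = 4224.8/1.227 = 3443.19; growth vs 1994 (3398.32) = 1.32%.
1996: real = 4721.1/1.261 = 3743.93; growth vs 1995 (3443.19) = 8.73%.
1997: real = 4865.3/1.259 = 3864.42; growth vs 1996 (3743.93) = 3.22%.
1998: real = 5009.8/1.298 = 3859.63; growth vs 1997 (3864.42) = -0.12%.
1999: real = 5564.7/1.356 = 4103.76; growth vs 1998 (3859.63) = 6.33%.

1996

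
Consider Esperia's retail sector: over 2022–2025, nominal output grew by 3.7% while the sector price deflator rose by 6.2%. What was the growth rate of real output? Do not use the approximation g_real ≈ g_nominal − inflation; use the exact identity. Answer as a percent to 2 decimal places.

-2.35%

(1 + g_nom) = (1 + g_real)(1 + π), so g_real = 1.0370 / 1.0620 − 1 = -0.02354.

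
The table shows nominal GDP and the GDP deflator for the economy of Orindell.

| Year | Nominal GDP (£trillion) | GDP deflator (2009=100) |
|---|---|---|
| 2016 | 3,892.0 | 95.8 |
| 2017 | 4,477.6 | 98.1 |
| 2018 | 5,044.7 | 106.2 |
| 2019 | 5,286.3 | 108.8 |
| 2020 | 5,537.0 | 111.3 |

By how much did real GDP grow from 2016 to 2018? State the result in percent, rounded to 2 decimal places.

Real GDP 2016 = 3892.0/0.958 = 4062.63.
Real GDP 2018 = 5044.7/1.062 = 4750.19.
Change = 4750.19/4062.63 − 1 = 0.1692.

16.92%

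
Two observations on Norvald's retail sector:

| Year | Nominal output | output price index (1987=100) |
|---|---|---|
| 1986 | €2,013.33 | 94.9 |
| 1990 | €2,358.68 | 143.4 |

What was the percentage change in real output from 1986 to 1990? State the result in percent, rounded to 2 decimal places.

-22.47%

Deflate each year: 1986 → 2013.33/0.949 = 2121.53; 1990 → 2358.68/1.434 = 1644.83.
So real output changed by 1644.83/2121.53 − 1 = -0.2247, i.e. -22.47%.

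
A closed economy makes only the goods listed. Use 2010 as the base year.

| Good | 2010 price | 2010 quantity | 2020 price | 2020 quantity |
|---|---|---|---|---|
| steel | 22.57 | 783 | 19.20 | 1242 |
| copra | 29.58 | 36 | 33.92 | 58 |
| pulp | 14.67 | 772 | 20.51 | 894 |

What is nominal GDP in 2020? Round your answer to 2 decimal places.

Nominal GDP 2020 = Σ (p_2020 × q_2020) = 19.20·1242 + 33.92·58 + 20.51·894 = 44149.70.

44149.70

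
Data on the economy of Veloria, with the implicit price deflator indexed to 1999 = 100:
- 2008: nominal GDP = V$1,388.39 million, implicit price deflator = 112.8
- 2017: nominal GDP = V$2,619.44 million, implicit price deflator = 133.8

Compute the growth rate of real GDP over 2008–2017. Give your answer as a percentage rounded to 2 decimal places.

59.06%

Deflate each year: 2008 → 1388.39/1.128 = 1230.84; 2017 → 2619.44/1.338 = 1957.73.
So real GDP changed by 1957.73/1230.84 − 1 = 0.5906, i.e. 59.06%.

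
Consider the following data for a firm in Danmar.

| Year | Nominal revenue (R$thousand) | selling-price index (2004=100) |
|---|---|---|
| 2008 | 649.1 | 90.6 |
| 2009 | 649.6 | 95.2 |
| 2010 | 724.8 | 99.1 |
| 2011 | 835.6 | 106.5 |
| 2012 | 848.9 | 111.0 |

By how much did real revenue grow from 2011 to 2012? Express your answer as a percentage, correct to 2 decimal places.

Real revenue 2011 = 835.6/1.065 = 784.60.
Real revenue 2012 = 848.9/1.110 = 764.77.
Change = 764.77/784.60 − 1 = -0.0253.

-2.53%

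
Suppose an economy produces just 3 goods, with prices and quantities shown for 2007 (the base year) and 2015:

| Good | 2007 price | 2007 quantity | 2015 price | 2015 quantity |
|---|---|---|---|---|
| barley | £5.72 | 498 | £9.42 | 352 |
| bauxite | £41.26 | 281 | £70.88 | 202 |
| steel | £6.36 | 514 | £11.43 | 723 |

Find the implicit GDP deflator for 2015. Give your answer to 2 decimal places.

Nominal GDP 2015 = 9.42·352 + 70.88·202 + 11.43·723 = 25897.49.
Real GDP 2015 (at 2007 prices) = 5.72·352 + 41.26·202 + 6.36·723 = 14946.24.
Deflator = Nominal/Real × 100 = 25897.49/14946.24 × 100 = 173.271.

173.27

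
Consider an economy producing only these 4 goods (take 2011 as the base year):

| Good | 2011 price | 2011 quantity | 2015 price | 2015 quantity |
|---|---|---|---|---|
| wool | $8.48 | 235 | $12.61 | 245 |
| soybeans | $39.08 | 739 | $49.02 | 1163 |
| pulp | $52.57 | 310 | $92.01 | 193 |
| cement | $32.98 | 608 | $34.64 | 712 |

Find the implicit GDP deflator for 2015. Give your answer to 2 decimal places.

Nominal GDP 2015 = 12.61·245 + 49.02·1163 + 92.01·193 + 34.64·712 = 102521.32.
Real GDP 2015 (at 2011 prices) = 8.48·245 + 39.08·1163 + 52.57·193 + 32.98·712 = 81155.41.
Deflator = Nominal/Real × 100 = 102521.32/81155.41 × 100 = 126.327.

126.33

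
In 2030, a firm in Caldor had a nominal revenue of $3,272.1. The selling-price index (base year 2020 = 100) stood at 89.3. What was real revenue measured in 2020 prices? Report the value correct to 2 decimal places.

$3,664.17

Real revenue = Nominal / (selling-price index/100) = 3272.1 / 0.893 = 3664.17.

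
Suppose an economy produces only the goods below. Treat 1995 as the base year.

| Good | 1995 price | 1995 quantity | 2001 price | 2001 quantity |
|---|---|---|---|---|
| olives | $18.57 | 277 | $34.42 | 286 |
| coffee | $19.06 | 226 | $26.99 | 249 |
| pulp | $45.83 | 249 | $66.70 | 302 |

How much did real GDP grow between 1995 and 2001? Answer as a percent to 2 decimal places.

Real GDP 1995 = Nominal GDP 1995 = 18.57·277 + 19.06·226 + 45.83·249 = 20863.12.
Real GDP 2001 (at 1995 prices) = 18.57·286 + 19.06·249 + 45.83·302 = 23897.62.
Real growth = 23897.62/20863.12 − 1 = 0.1454.

14.54%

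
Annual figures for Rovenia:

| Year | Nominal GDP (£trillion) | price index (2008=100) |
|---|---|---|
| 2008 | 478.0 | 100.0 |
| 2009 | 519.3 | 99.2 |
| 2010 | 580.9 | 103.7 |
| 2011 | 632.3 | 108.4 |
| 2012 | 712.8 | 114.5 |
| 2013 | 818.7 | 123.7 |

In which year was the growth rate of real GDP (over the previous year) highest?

2009: real = 519.3/0.992 = 523.49; growth vs 2008 (478.00) = 9.52%.
2010: real = 580.9/1.037 = 560.17; growth vs 2009 (523.49) = 7.01%.
2011: real = 632.3/1.084 = 583.30; growth vs 2010 (560.17) = 4.13%.
2012: real = 712.8/1.145 = 622.53; growth vs 2011 (583.30) = 6.73%.
2013: real = 818.7/1.237 = 661.84; growth vs 2012 (622.53) = 6.31%.

2009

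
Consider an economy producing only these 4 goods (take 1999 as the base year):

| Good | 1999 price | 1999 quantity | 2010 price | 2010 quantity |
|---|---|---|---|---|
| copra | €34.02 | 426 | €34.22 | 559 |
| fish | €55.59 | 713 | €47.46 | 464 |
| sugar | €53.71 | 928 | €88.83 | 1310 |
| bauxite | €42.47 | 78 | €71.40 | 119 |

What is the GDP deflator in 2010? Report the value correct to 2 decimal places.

Nominal GDP 2010 = 34.22·559 + 47.46·464 + 88.83·1310 + 71.40·119 = 166014.32.
Real GDP 2010 (at 1999 prices) = 34.02·559 + 55.59·464 + 53.71·1310 + 42.47·119 = 120224.97.
Deflator = Nominal/Real × 100 = 166014.32/120224.97 × 100 = 138.086.

138.09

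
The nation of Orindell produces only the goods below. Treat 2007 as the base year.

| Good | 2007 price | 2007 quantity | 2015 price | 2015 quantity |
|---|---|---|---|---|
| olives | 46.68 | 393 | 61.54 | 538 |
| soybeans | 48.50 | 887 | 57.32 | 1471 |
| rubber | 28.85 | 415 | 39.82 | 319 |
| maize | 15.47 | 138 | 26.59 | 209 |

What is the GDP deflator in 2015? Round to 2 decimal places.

Nominal GDP 2015 = 61.54·538 + 57.32·1471 + 39.82·319 + 26.59·209 = 135686.13.
Real GDP 2015 (at 2007 prices) = 46.68·538 + 48.50·1471 + 28.85·319 + 15.47·209 = 108893.72.
Deflator = Nominal/Real × 100 = 135686.13/108893.72 × 100 = 124.604.

124.60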